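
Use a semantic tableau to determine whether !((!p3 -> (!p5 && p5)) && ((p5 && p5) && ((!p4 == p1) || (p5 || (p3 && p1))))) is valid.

Not valid

Assume the negation and expand:
Initial set: {F !((!p3 -> (!p5 && p5)) && ((p5 && p5) && ((!p4 == p1) || (p5 || (p3 && p1)))))}.
F !((!p3 -> (!p5 && p5)) && ((p5 && p5) && ((!p4 == p1) || (p5 || (p3 && p1))))): α-rule — add T (!p3 -> (!p5 && p5)), T ((p5 && p5) && ((!p4 == p1) || (p5 || (p3 && p1)))).
T ((p5 && p5) && ((!p4 == p1) || (p5 || (p3 && p1)))): α-rule — add T (p5 && p5), T ((!p4 == p1) || (p5 || (p3 && p1))).
T (p5 && p5): α-rule — add T p5, T p5.
T (!p3 -> (!p5 && p5)): β-rule — branch into F !p3  //  T (!p5 && p5).
  branch 1 (add F !p3):
    T ((!p4 == p1) || (p5 || (p3 && p1))): β-rule — branch into T (!p4 == p1)  //  T (p5 || (p3 && p1)).
      branch 1.1 (add T (!p4 == p1)):
        T (!p4 == p1): β-rule — branch into T !p4, T p1  //  F !p4, F p1.
          branch 1.1.1 (add T !p4, T p1):
            ○ open, literals {p1=true, p3=true, p4=false, p5=true}.
          branch 1.1.2 (add F !p4, F p1):
            ○ open, literals {p1=false, p3=true, p4=true, p5=true}.
      branch 1.2 (add T (p5 || (p3 && p1))):
        T (p5 || (p3 && p1)): β-rule — branch into T p5  //  T (p3 && p1).
          branch 1.2.1 (add T p5):
            ○ open, literals {p3=true, p5=true}.
          branch 1.2.2 (add T (p3 && p1)):
            T (p3 && p1): α-rule — add T p3, T p1.
            ○ open, literals {p1=true, p3=true, p5=true}.
  branch 2 (add T (!p5 && p5)):
    T (!p5 && p5): α-rule — add T !p5, T p5.
    × closes — contains both p5 and !p5.
1 branch closed, 4 open.
An open branch gives a countermodel: p1=true, p3=true, p4=false, p5=true (unmentioned atoms arbitrary); under it the original formula is false.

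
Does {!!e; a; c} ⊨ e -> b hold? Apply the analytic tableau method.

No

Initial set: {!!e; a; c; !(e -> b)}.
!!e: drop double negation, giving e.
!(e -> b): α-rule — add e, !b.
○ open, literals {a=true, b=false, c=true, e=true}.
0 branches closed, 1 open.
An open branch gives a countermodel: a=true, b=false, c=true, e=true (unmentioned atoms arbitrary); the premises hold there but the conclusion fails.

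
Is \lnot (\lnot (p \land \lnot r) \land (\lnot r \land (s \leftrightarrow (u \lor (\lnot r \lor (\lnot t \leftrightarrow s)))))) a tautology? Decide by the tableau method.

Not valid

Assume the negation and expand:
Initial set: {\lnot \lnot (\lnot (p \land \lnot r) \land (\lnot r \land (s \leftrightarrow (u \lor (\lnot r \lor (\lnot t \leftrightarrow s))))))}.
\lnot \lnot (\lnot (p \land \lnot r) \land (\lnot r \land (s \leftrightarrow (u \lor (\lnot r \lor (\lnot t \leftrightarrow s)))))): α-rule — add \lnot (p \land \lnot r), (\lnot r \land (s \leftrightarrow (u \lor (\lnot r \lor (\lnot t \leftrightarrow s))))).
(\lnot r \land (s \leftrightarrow (u \lor (\lnot r \lor (\lnot t \leftrightarrow s))))): α-rule — add \lnot r, (s \leftrightarrow (u \lor (\lnot r \lor (\lnot t \leftrightarrow s)))).
\lnot (p \land \lnot r): β-rule — branch into \lnot p  //  \lnot \lnot r.
  branch 1 (add \lnot p):
    (s \leftrightarrow (u \lor (\lnot r \lor (\lnot t \leftrightarrow s)))): β-rule — branch into s, (u \lor (\lnot r \lor (\lnot t \leftrightarrow s)))  //  \lnot s, \lnot (u \lor (\lnot r \lor (\lnot t \leftrightarrow s))).
      branch 1.1 (add s, (u \lor (\lnot r \lor (\lnot t \leftrightarrow s)))):
        (u \lor (\lnot r \lor (\lnot t \leftrightarrow s))): β-rule — branch into u  //  (\lnot r \lor (\lnot t \leftrightarrow s)).
          branch 1.1.1 (add u):
            ○ open, literals {p=false, r=false, s=true, u=true}.
          branch 1.1.2 (add (\lnot r \lor (\lnot t \leftrightarrow s))):
            (\lnot r \lor (\lnot t \leftrightarrow s)): β-rule — branch into \lnot r  //  (\lnot t \leftrightarrow s).
              branch 1.1.2.1 (add \lnot r):
                ○ open, literals {p=false, r=false, s=true}.
              branch 1.1.2.2 (add (\lnot t \leftrightarrow s)):
                (\lnot t \leftrightarrow s): β-rule — branch into \lnot t, s  //  \lnot \lnot t, \lnot s.
                  branch 1.1.2.2.1 (add \lnot t, s):
                    ○ open, literals {p=false, r=false, s=true, t=false}.
                  branch 1.1.2.2.2 (add \lnot \lnot t, \lnot s):
                    × closes — contains both s and \lnot s.
      branch 1.2 (add \lnot s, \lnot (u \lor (\lnot r \lor (\lnot t \leftrightarrow s)))):
        \lnot (u \lor (\lnot r \lor (\lnot t \leftrightarrow s))): α-rule — add \lnot u, \lnot (\lnot r \lor (\lnot t \leftrightarrow s)).
        \lnot (\lnot r \lor (\lnot t \leftrightarrow s)): α-rule — add \lnot \lnot r, \lnot (\lnot t \leftrightarrow s).
        × closes — contains both r and \lnot r.
  branch 2 (add \lnot \lnot r):
    × closes — contains both r and \lnot r.
3 branches closed, 3 open.
An open branch gives a countermodel: p=false, r=false, s=true, u=true (unmentioned atoms arbitrary); under it the original formula is false.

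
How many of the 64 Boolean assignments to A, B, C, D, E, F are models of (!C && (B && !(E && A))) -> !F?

58

Initial set: {((!C && (B && !(E && A))) -> !F)}.
((!C && (B && !(E && A))) -> !F): β-rule — branch into !(!C && (B && !(E && A)))  //  !F.
  branch 1 (add !(!C && (B && !(E && A)))):
    !(!C && (B && !(E && A))): β-rule — branch into !!C  //  !(B && !(E && A)).
      branch 1.1 (add !!C):
        ○ open, literals {C=1}.
      branch 1.2 (add !(B && !(E && A))):
        !(B && !(E && A)): β-rule — branch into !B  //  !!(E && A).
          branch 1.2.1 (add !B):
            ○ open, literals {B=0}.
          branch 1.2.2 (add !!(E && A)):
            !!(E && A): α-rule — add E, A.
            ○ open, literals {A=1, E=1}.
  branch 2 (add !F):
    ○ open, literals {F=0}.
0 branches closed, 4 open.
Each open branch fixes some atoms; the unmentioned ones are free. Counting distinct full assignments: branch {C=1} (A, B, D, E, F) contributes 32 new; branch {B=0} (A, C, D, E, F) contributes 16 new; branch {A=1, E=1} (B, C, D, F) contributes 4 new; branch {F=0} (A, B, C, D, E) contributes 6 new. Total: 58.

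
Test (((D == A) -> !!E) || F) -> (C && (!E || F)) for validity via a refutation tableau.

Not valid

Assume the negation and expand:
Initial set: {!((((D == A) -> !!E) || F) -> (C && (!E || F)))}.
!((((D == A) -> !!E) || F) -> (C && (!E || F))): α-rule — add (((D == A) -> !!E) || F), !(C && (!E || F)).
(((D == A) -> !!E) || F): β-rule — branch into ((D == A) -> !!E)  //  F.
  branch 1 (add ((D == A) -> !!E)):
    !(C && (!E || F)): β-rule — branch into !C  //  !(!E || F).
      branch 1.1 (add !C):
        ((D == A) -> !!E): β-rule — branch into !(D == A)  //  !!E.
          branch 1.1.1 (add !(D == A)):
            !(D == A): β-rule — branch into D, !A  //  !D, A.
              branch 1.1.1.1 (add D, !A):
                ○ open, literals {A=0, C=0, D=1}.
              branch 1.1.1.2 (add !D, A):
                ○ open, literals {A=1, C=0, D=0}.
          branch 1.1.2 (add !!E):
            !!E: drop double negation, giving E.
            ○ open, literals {C=0, E=1}.
      branch 1.2 (add !(!E || F)):
        !(!E || F): α-rule — add !!E, !F.
        ((D == A) -> !!E): β-rule — branch into !(D == A)  //  !!E.
          branch 1.2.1 (add !(D == A)):
            !(D == A): β-rule — branch into D, !A  //  !D, A.
              branch 1.2.1.1 (add D, !A):
                ○ open, literals {A=0, D=1, E=1, F=0}.
              branch 1.2.1.2 (add !D, A):
                ○ open, literals {A=1, D=0, E=1, F=0}.
          branch 1.2.2 (add !!E):
            !!E: drop double negation, giving E.
            ○ open, literals {E=1, F=0}.
  branch 2 (add F):
    !(C && (!E || F)): β-rule — branch into !C  //  !(!E || F).
      branch 2.1 (add !C):
        ○ open, literals {C=0, F=1}.
      branch 2.2 (add !(!E || F)):
        !(!E || F): α-rule — add !!E, !F.
        × closes — contains both F and !F.
1 branch closed, 7 open.
An open branch gives a countermodel: A=0, C=0, D=1 (unmentioned atoms arbitrary); under it the original formula is false.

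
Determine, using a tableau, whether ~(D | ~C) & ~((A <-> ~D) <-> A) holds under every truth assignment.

Assume the negation and expand:
Initial set: {F (~(D | ~C) & ~((A <-> ~D) <-> A))}.
F (~(D | ~C) & ~((A <-> ~D) <-> A)): β-rule — branch into F ~(D | ~C)  //  F ~((A <-> ~D) <-> A).
  branch 1 (add F ~(D | ~C)):
    F ~(D | ~C): β-rule — branch into T D  //  T ~C.
      branch 1.1 (add T D):
        ○ open, literals {D=1}.
      branch 1.2 (add T ~C):
        ○ open, literals {C=0}.
  branch 2 (add F ~((A <-> ~D) <-> A)):
    F ~((A <-> ~D) <-> A): β-rule — branch into T (A <-> ~D), T A  //  F (A <-> ~D), F A.
      branch 2.1 (add T (A <-> ~D), T A):
        T (A <-> ~D): β-rule — branch into T A, T ~D  //  F A, F ~D.
          branch 2.1.1 (add T A, T ~D):
            ○ open, literals {A=1, D=0}.
          branch 2.1.2 (add F A, F ~D):
            × closes — contains both A and ~A.
      branch 2.2 (add F (A <-> ~D), F A):
        F (A <-> ~D): β-rule — branch into T A, F ~D  //  F A, T ~D.
          branch 2.2.1 (add T A, F ~D):
            × closes — contains both A and ~A.
          branch 2.2.2 (add F A, T ~D):
            ○ open, literals {A=0, D=0}.
2 branches closed, 4 open.
An open branch gives a countermodel: D=1 (unmentioned atoms arbitrary); under it the original formula is false.

Not valid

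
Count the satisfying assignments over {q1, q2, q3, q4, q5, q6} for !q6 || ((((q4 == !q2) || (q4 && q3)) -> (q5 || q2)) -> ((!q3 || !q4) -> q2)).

54

Initial set: {(!q6 || ((((q4 == !q2) || (q4 && q3)) -> (q5 || q2)) -> ((!q3 || !q4) -> q2)))}.
(!q6 || ((((q4 == !q2) || (q4 && q3)) -> (q5 || q2)) -> ((!q3 || !q4) -> q2))): β-rule — branch into !q6  //  ((((q4 == !q2) || (q4 && q3)) -> (q5 || q2)) -> ((!q3 || !q4) -> q2)).
  branch 1 (add !q6):
    ○ open, literals {q6=F}.
  branch 2 (add ((((q4 == !q2) || (q4 && q3)) -> (q5 || q2)) -> ((!q3 || !q4) -> q2))):
    ((((q4 == !q2) || (q4 && q3)) -> (q5 || q2)) -> ((!q3 || !q4) -> q2)): β-rule — branch into !(((q4 == !q2) || (q4 && q3)) -> (q5 || q2))  //  ((!q3 || !q4) -> q2).
      branch 2.1 (add !(((q4 == !q2) || (q4 && q3)) -> (q5 || q2))):
        !(((q4 == !q2) || (q4 && q3)) -> (q5 || q2)): α-rule — add ((q4 == !q2) || (q4 && q3)), !(q5 || q2).
        !(q5 || q2): α-rule — add !q5, !q2.
        ((q4 == !q2) || (q4 && q3)): β-rule — branch into (q4 == !q2)  //  (q4 && q3).
          branch 2.1.1 (add (q4 == !q2)):
            (q4 == !q2): β-rule — branch into q4, !q2  //  !q4, !!q2.
              branch 2.1.1.1 (add q4, !q2):
                ○ open, literals {q2=F, q4=T, q5=F}.
              branch 2.1.1.2 (add !q4, !!q2):
                × closes — contains both q2 and !q2.
          branch 2.1.2 (add (q4 && q3)):
            (q4 && q3): α-rule — add q4, q3.
            ○ open, literals {q2=F, q3=T, q4=T, q5=F}.
      branch 2.2 (add ((!q3 || !q4) -> q2)):
        ((!q3 || !q4) -> q2): β-rule — branch into !(!q3 || !q4)  //  q2.
          branch 2.2.1 (add !(!q3 || !q4)):
            !(!q3 || !q4): α-rule — add !!q3, !!q4.
            ○ open, literals {q3=T, q4=T}.
          branch 2.2.2 (add q2):
            ○ open, literals {q2=T}.
1 branch closed, 5 open.
Each open branch fixes some atoms; the unmentioned ones are free. Counting distinct full assignments: branch {q6=F} (q1, q2, q3, q4, q5) contributes 32 new; branch {q2=F, q4=T, q5=F} (q1, q3, q6) contributes 4 new; branch {q2=F, q3=T, q4=T, q5=F} (q1, q6) contributes 0 new; branch {q3=T, q4=T} (q1, q2, q5, q6) contributes 6 new; branch {q2=T} (q1, q3, q4, q5, q6) contributes 12 new. Total: 54.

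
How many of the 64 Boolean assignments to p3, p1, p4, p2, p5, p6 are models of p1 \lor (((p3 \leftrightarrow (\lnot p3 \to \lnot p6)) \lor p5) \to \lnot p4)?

50

Initial set: {(p1 \lor (((p3 \leftrightarrow (\lnot p3 \to \lnot p6)) \lor p5) \to \lnot p4))}.
(p1 \lor (((p3 \leftrightarrow (\lnot p3 \to \lnot p6)) \lor p5) \to \lnot p4)): β-rule — branch into p1  //  (((p3 \leftrightarrow (\lnot p3 \to \lnot p6)) \lor p5) \to \lnot p4).
  branch 1 (add p1):
    ○ open, literals {p1=true}.
  branch 2 (add (((p3 \leftrightarrow (\lnot p3 \to \lnot p6)) \lor p5) \to \lnot p4)):
    (((p3 \leftrightarrow (\lnot p3 \to \lnot p6)) \lor p5) \to \lnot p4): β-rule — branch into \lnot ((p3 \leftrightarrow (\lnot p3 \to \lnot p6)) \lor p5)  //  \lnot p4.
      branch 2.1 (add \lnot ((p3 \leftrightarrow (\lnot p3 \to \lnot p6)) \lor p5)):
        \lnot ((p3 \leftrightarrow (\lnot p3 \to \lnot p6)) \lor p5): α-rule — add \lnot (p3 \leftrightarrow (\lnot p3 \to \lnot p6)), \lnot p5.
        \lnot (p3 \leftrightarrow (\lnot p3 \to \lnot p6)): β-rule — branch into p3, \lnot (\lnot p3 \to \lnot p6)  //  \lnot p3, (\lnot p3 \to \lnot p6).
          branch 2.1.1 (add p3, \lnot (\lnot p3 \to \lnot p6)):
            \lnot (\lnot p3 \to \lnot p6): α-rule — add \lnot p3, \lnot \lnot p6.
            × closes — contains both p3 and \lnot p3.
          branch 2.1.2 (add \lnot p3, (\lnot p3 \to \lnot p6)):
            (\lnot p3 \to \lnot p6): β-rule — branch into \lnot \lnot p3  //  \lnot p6.
              branch 2.1.2.1 (add \lnot \lnot p3):
                × closes — contains both p3 and \lnot p3.
              branch 2.1.2.2 (add \lnot p6):
                ○ open, literals {p3=false, p5=false, p6=false}.
      branch 2.2 (add \lnot p4):
        ○ open, literals {p4=false}.
2 branches closed, 3 open.
Each open branch fixes some atoms; the unmentioned ones are free. Counting distinct full assignments: branch {p1=true} (p3, p4, p2, p5, p6) contributes 32 new; branch {p3=false, p5=false, p6=false} (p1, p4, p2) contributes 4 new; branch {p4=false} (p3, p1, p2, p5, p6) contributes 14 new. Total: 50.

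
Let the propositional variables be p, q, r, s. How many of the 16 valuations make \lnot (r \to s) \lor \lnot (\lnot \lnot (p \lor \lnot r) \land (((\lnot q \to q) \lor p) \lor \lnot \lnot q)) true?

8

Initial set: {(\lnot (r \to s) \lor \lnot (\lnot \lnot (p \lor \lnot r) \land (((\lnot q \to q) \lor p) \lor \lnot \lnot q)))}.
(\lnot (r \to s) \lor \lnot (\lnot \lnot (p \lor \lnot r) \land (((\lnot q \to q) \lor p) \lor \lnot \lnot q))): β-rule — branch into \lnot (r \to s)  //  \lnot (\lnot \lnot (p \lor \lnot r) \land (((\lnot q \to q) \lor p) \lor \lnot \lnot q)).
  branch 1 (add \lnot (r \to s)):
    \lnot (r \to s): α-rule — add r, \lnot s.
    ○ open, literals {r=1, s=0}.
  branch 2 (add \lnot (\lnot \lnot (p \lor \lnot r) \land (((\lnot q \to q) \lor p) \lor \lnot \lnot q))):
    \lnot (\lnot \lnot (p \lor \lnot r) \land (((\lnot q \to q) \lor p) \lor \lnot \lnot q)): β-rule — branch into \lnot \lnot \lnot (p \lor \lnot r)  //  \lnot (((\lnot q \to q) \lor p) \lor \lnot \lnot q).
      branch 2.1 (add \lnot \lnot \lnot (p \lor \lnot r)):
        \lnot \lnot \lnot (p \lor \lnot r): drop double negation, giving \lnot (p \lor \lnot r).
        \lnot (p \lor \lnot r): α-rule — add \lnot p, \lnot \lnot r.
        ○ open, literals {p=0, r=1}.
      branch 2.2 (add \lnot (((\lnot q \to q) \lor p) \lor \lnot \lnot q)):
        \lnot (((\lnot q \to q) \lor p) \lor \lnot \lnot q): α-rule — add \lnot ((\lnot q \to q) \lor p), \lnot \lnot \lnot q.
        \lnot ((\lnot q \to q) \lor p): α-rule — add \lnot (\lnot q \to q), \lnot p.
        \lnot \lnot \lnot q: drop double negation, giving \lnot q.
        \lnot (\lnot q \to q): α-rule — add \lnot q, \lnot q.
        ○ open, literals {p=0, q=0}.
0 branches closed, 3 open.
Each open branch fixes some atoms; the unmentioned ones are free. Counting distinct full assignments: branch {r=1, s=0} (p, q) contributes 4 new; branch {p=0, r=1} (q, s) contributes 2 new; branch {p=0, q=0} (r, s) contributes 2 new. Total: 8.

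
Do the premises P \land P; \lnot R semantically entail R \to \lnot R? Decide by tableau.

Initial set: {(P \land P); \lnot R; \lnot (R \to \lnot R)}.
(P \land P): α-rule — add P, P.
\lnot (R \to \lnot R): α-rule — add R, \lnot \lnot R.
× closes — contains both R and \lnot R.
All 1 branch closes.
Every branch closed, so the premises entail the conclusion.

Yes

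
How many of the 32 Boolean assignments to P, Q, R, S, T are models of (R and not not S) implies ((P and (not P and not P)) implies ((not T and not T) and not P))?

Initial set: {T ((R and not not S) implies ((P and (not P and not P)) implies ((not T and not T) and not P)))}.
T ((R and not not S) implies ((P and (not P and not P)) implies ((not T and not T) and not P))): β-rule — branch into F (R and not not S)  //  T ((P and (not P and not P)) implies ((not T and not T) and not P)).
  branch 1 (add F (R and not not S)):
    F (R and not not S): β-rule — branch into F R  //  F not not S.
      branch 1.1 (add F R):
        ○ open, literals {R=0}.
      branch 1.2 (add F not not S):
        F not not S: drop double negation, giving F S.
        ○ open, literals {S=0}.
  branch 2 (add T ((P and (not P and not P)) implies ((not T and not T) and not P))):
    T ((P and (not P and not P)) implies ((not T and not T) and not P)): β-rule — branch into F (P and (not P and not P))  //  T ((not T and not T) and not P).
      branch 2.1 (add F (P and (not P and not P))):
        F (P and (not P and not P)): β-rule — branch into F P  //  F (not P and not P).
          branch 2.1.1 (add F P):
            ○ open, literals {P=0}.
          branch 2.1.2 (add F (not P and not P)):
            F (not P and not P): β-rule — branch into F not P  //  F not P.
              branch 2.1.2.1 (add F not P):
                ○ open, literals {P=1}.
              branch 2.1.2.2 (add F not P):
                ○ open, literals {P=1}.
      branch 2.2 (add T ((not T and not T) and not P)):
        T ((not T and not T) and not P): α-rule — add T (not T and not T), T not P.
        T (not T and not T): α-rule — add T not T, T not T.
        ○ open, literals {P=0, T=0}.
0 branches closed, 6 open.
Each open branch fixes some atoms; the unmentioned ones are free. Counting distinct full assignments: branch {R=0} (P, Q, S, T) contributes 16 new; branch {S=0} (P, Q, R, T) contributes 8 new; branch {P=0} (Q, R, S, T) contributes 4 new; branch {P=1} (Q, R, S, T) contributes 4 new; branch {P=1} (Q, R, S, T) contributes 0 new; branch {P=0, T=0} (Q, R, S) contributes 0 new. Total: 32.

32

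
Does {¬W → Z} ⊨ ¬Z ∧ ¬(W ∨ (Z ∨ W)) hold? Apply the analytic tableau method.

Initial set: {(¬W → Z); ¬(¬Z ∧ ¬(W ∨ (Z ∨ W)))}.
(¬W → Z): β-rule — branch into ¬¬W  //  Z.
  branch 1 (add ¬¬W):
    ¬(¬Z ∧ ¬(W ∨ (Z ∨ W))): β-rule — branch into ¬¬Z  //  ¬¬(W ∨ (Z ∨ W)).
      branch 1.1 (add ¬¬Z):
        ○ open, literals {W=T, Z=T}.
      branch 1.2 (add ¬¬(W ∨ (Z ∨ W))):
        ¬¬(W ∨ (Z ∨ W)): β-rule — branch into W  //  (Z ∨ W).
          branch 1.2.1 (add W):
            ○ open, literals {W=T}.
          branch 1.2.2 (add (Z ∨ W)):
            (Z ∨ W): β-rule — branch into Z  //  W.
              branch 1.2.2.1 (add Z):
                ○ open, literals {W=T, Z=T}.
              branch 1.2.2.2 (add W):
                ○ open, literals {W=T}.
  branch 2 (add Z):
    ¬(¬Z ∧ ¬(W ∨ (Z ∨ W))): β-rule — branch into ¬¬Z  //  ¬¬(W ∨ (Z ∨ W)).
      branch 2.1 (add ¬¬Z):
        ○ open, literals {Z=T}.
      branch 2.2 (add ¬¬(W ∨ (Z ∨ W))):
        ¬¬(W ∨ (Z ∨ W)): β-rule — branch into W  //  (Z ∨ W).
          branch 2.2.1 (add W):
            ○ open, literals {W=T, Z=T}.
          branch 2.2.2 (add (Z ∨ W)):
            (Z ∨ W): β-rule — branch into Z  //  W.
              branch 2.2.2.1 (add Z):
                ○ open, literals {Z=T}.
              branch 2.2.2.2 (add W):
                ○ open, literals {W=T, Z=T}.
0 branches closed, 8 open.
An open branch gives a countermodel: W=T, Z=T (unmentioned atoms arbitrary); the premises hold there but the conclusion fails.

No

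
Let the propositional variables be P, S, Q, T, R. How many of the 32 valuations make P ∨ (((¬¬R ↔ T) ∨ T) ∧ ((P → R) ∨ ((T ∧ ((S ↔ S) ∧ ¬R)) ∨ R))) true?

28

Initial set: {(P ∨ (((¬¬R ↔ T) ∨ T) ∧ ((P → R) ∨ ((T ∧ ((S ↔ S) ∧ ¬R)) ∨ R))))}.
(P ∨ (((¬¬R ↔ T) ∨ T) ∧ ((P → R) ∨ ((T ∧ ((S ↔ S) ∧ ¬R)) ∨ R)))): β-rule — branch into P  //  (((¬¬R ↔ T) ∨ T) ∧ ((P → R) ∨ ((T ∧ ((S ↔ S) ∧ ¬R)) ∨ R))).
  branch 1 (add P):
    ○ open, literals {P=true}.
  branch 2 (add (((¬¬R ↔ T) ∨ T) ∧ ((P → R) ∨ ((T ∧ ((S ↔ S) ∧ ¬R)) ∨ R)))):
    (((¬¬R ↔ T) ∨ T) ∧ ((P → R) ∨ ((T ∧ ((S ↔ S) ∧ ¬R)) ∨ R))): α-rule — add ((¬¬R ↔ T) ∨ T), ((P → R) ∨ ((T ∧ ((S ↔ S) ∧ ¬R)) ∨ R)).
    ((¬¬R ↔ T) ∨ T): β-rule — branch into (¬¬R ↔ T)  //  T.
      branch 2.1 (add (¬¬R ↔ T)):
        ((P → R) ∨ ((T ∧ ((S ↔ S) ∧ ¬R)) ∨ R)): β-rule — branch into (P → R)  //  ((T ∧ ((S ↔ S) ∧ ¬R)) ∨ R).
          branch 2.1.1 (add (P → R)):
            (¬¬R ↔ T): β-rule — branch into ¬¬R, T  //  ¬¬¬R, ¬T.
              branch 2.1.1.1 (add ¬¬R, T):
                ¬¬R: drop double negation, giving R.
                (P → R): β-rule — branch into ¬P  //  R.
                  branch 2.1.1.1.1 (add ¬P):
                    ○ open, literals {P=false, R=true, T=true}.
                  branch 2.1.1.1.2 (add R):
                    ○ open, literals {R=true, T=true}.
              branch 2.1.1.2 (add ¬¬¬R, ¬T):
                ¬¬¬R: drop double negation, giving ¬R.
                (P → R): β-rule — branch into ¬P  //  R.
                  branch 2.1.1.2.1 (add ¬P):
                    ○ open, literals {P=false, R=false, T=false}.
                  branch 2.1.1.2.2 (add R):
                    × closes — contains both R and ¬R.
          branch 2.1.2 (add ((T ∧ ((S ↔ S) ∧ ¬R)) ∨ R)):
            (¬¬R ↔ T): β-rule — branch into ¬¬R, T  //  ¬¬¬R, ¬T.
              branch 2.1.2.1 (add ¬¬R, T):
                ¬¬R: drop double negation, giving R.
                ((T ∧ ((S ↔ S) ∧ ¬R)) ∨ R): β-rule — branch into (T ∧ ((S ↔ S) ∧ ¬R))  //  R.
                  branch 2.1.2.1.1 (add (T ∧ ((S ↔ S) ∧ ¬R))):
                    (T ∧ ((S ↔ S) ∧ ¬R)): α-rule — add T, ((S ↔ S) ∧ ¬R).
                    ((S ↔ S) ∧ ¬R): α-rule — add (S ↔ S), ¬R.
                    × closes — contains both R and ¬R.
                  branch 2.1.2.1.2 (add R):
                    ○ open, literals {R=true, T=true}.
              branch 2.1.2.2 (add ¬¬¬R, ¬T):
                ¬¬¬R: drop double negation, giving ¬R.
                ((T ∧ ((S ↔ S) ∧ ¬R)) ∨ R): β-rule — branch into (T ∧ ((S ↔ S) ∧ ¬R))  //  R.
                  branch 2.1.2.2.1 (add (T ∧ ((S ↔ S) ∧ ¬R))):
                    (T ∧ ((S ↔ S) ∧ ¬R)): α-rule — add T, ((S ↔ S) ∧ ¬R).
                    × closes — contains both T and ¬T.
                  branch 2.1.2.2.2 (add R):
                    × closes — contains both R and ¬R.
      branch 2.2 (add T):
        ((P → R) ∨ ((T ∧ ((S ↔ S) ∧ ¬R)) ∨ R)): β-rule — branch into (P → R)  //  ((T ∧ ((S ↔ S) ∧ ¬R)) ∨ R).
          branch 2.2.1 (add (P → R)):
            (P → R): β-rule — branch into ¬P  //  R.
              branch 2.2.1.1 (add ¬P):
                ○ open, literals {P=false, T=true}.
              branch 2.2.1.2 (add R):
                ○ open, literals {R=true, T=true}.
          branch 2.2.2 (add ((T ∧ ((S ↔ S) ∧ ¬R)) ∨ R)):
            ((T ∧ ((S ↔ S) ∧ ¬R)) ∨ R): β-rule — branch into (T ∧ ((S ↔ S) ∧ ¬R))  //  R.
              branch 2.2.2.1 (add (T ∧ ((S ↔ S) ∧ ¬R))):
                (T ∧ ((S ↔ S) ∧ ¬R)): α-rule — add T, ((S ↔ S) ∧ ¬R).
                ((S ↔ S) ∧ ¬R): α-rule — add (S ↔ S), ¬R.
                (S ↔ S): β-rule — branch into S, S  //  ¬S, ¬S.
                  branch 2.2.2.1.1 (add S, S):
                    ○ open, literals {R=false, S=true, T=true}.
                  branch 2.2.2.1.2 (add ¬S, ¬S):
                    ○ open, literals {R=false, S=false, T=true}.
              branch 2.2.2.2 (add R):
                ○ open, literals {R=true, T=true}.
4 branches closed, 10 open.
Each open branch fixes some atoms; the unmentioned ones are free. Counting distinct full assignments: branch {P=true} (S, Q, T, R) contributes 16 new; branch {P=false, R=true, T=true} (S, Q) contributes 4 new; branch {R=true, T=true} (P, S, Q) contributes 0 new; branch {P=false, R=false, T=false} (S, Q) contributes 4 new; branch {R=true, T=true} (P, S, Q) contributes 0 new; branch {P=false, T=true} (S, Q, R) contributes 4 new; branch {R=true, T=true} (P, S, Q) contributes 0 new; branch {R=false, S=true, T=true} (P, Q) contributes 0 new; branch {R=false, S=false, T=true} (P, Q) contributes 0 new; branch {R=true, T=true} (P, S, Q) contributes 0 new. Total: 28.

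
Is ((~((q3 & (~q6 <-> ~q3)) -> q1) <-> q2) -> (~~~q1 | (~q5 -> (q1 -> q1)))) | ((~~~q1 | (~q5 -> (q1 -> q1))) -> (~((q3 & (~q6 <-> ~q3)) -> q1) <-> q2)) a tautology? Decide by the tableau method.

Assume the negation and expand:
Initial set: {~(((~((q3 & (~q6 <-> ~q3)) -> q1) <-> q2) -> (~~~q1 | (~q5 -> (q1 -> q1)))) | ((~~~q1 | (~q5 -> (q1 -> q1))) -> (~((q3 & (~q6 <-> ~q3)) -> q1) <-> q2)))}.
~(((~((q3 & (~q6 <-> ~q3)) -> q1) <-> q2) -> (~~~q1 | (~q5 -> (q1 -> q1)))) | ((~~~q1 | (~q5 -> (q1 -> q1))) -> (~((q3 & (~q6 <-> ~q3)) -> q1) <-> q2))): α-rule — add ~((~((q3 & (~q6 <-> ~q3)) -> q1) <-> q2) -> (~~~q1 | (~q5 -> (q1 -> q1)))), ~((~~~q1 | (~q5 -> (q1 -> q1))) -> (~((q3 & (~q6 <-> ~q3)) -> q1) <-> q2)).
~((~((q3 & (~q6 <-> ~q3)) -> q1) <-> q2) -> (~~~q1 | (~q5 -> (q1 -> q1)))): α-rule — add (~((q3 & (~q6 <-> ~q3)) -> q1) <-> q2), ~(~~~q1 | (~q5 -> (q1 -> q1))).
~((~~~q1 | (~q5 -> (q1 -> q1))) -> (~((q3 & (~q6 <-> ~q3)) -> q1) <-> q2)): α-rule — add (~~~q1 | (~q5 -> (q1 -> q1))), ~(~((q3 & (~q6 <-> ~q3)) -> q1) <-> q2).
~(~~~q1 | (~q5 -> (q1 -> q1))): α-rule — add ~~~~q1, ~(~q5 -> (q1 -> q1)).
~~~~q1: drop double negation, giving ~~q1.
~(~q5 -> (q1 -> q1)): α-rule — add ~q5, ~(q1 -> q1).
~(q1 -> q1): α-rule — add q1, ~q1.
× closes — contains both q1 and ~q1.
All 1 branch closes.
Every branch closed, so the negation is unsatisfiable and the formula is valid.

Valid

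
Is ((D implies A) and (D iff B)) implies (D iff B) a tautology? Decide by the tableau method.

Valid

Assume the negation and expand:
Initial set: {not (((D implies A) and (D iff B)) implies (D iff B))}.
not (((D implies A) and (D iff B)) implies (D iff B)): α-rule — add ((D implies A) and (D iff B)), not (D iff B).
((D implies A) and (D iff B)): α-rule — add (D implies A), (D iff B).
not (D iff B): β-rule — branch into D, not B  //  not D, B.
  branch 1 (add D, not B):
    (D implies A): β-rule — branch into not D  //  A.
      branch 1.1 (add not D):
        × closes — contains both D and not D.
      branch 1.2 (add A):
        (D iff B): β-rule — branch into D, B  //  not D, not B.
          branch 1.2.1 (add D, B):
            × closes — contains both B and not B.
          branch 1.2.2 (add not D, not B):
            × closes — contains both D and not D.
  branch 2 (add not D, B):
    (D implies A): β-rule — branch into not D  //  A.
      branch 2.1 (add not D):
        (D iff B): β-rule — branch into D, B  //  not D, not B.
          branch 2.1.1 (add D, B):
            × closes — contains both D and not D.
          branch 2.1.2 (add not D, not B):
            × closes — contains both B and not B.
      branch 2.2 (add A):
        (D iff B): β-rule — branch into D, B  //  not D, not B.
          branch 2.2.1 (add D, B):
            × closes — contains both D and not D.
          branch 2.2.2 (add not D, not B):
            × closes — contains both B and not B.
All 7 branches close.
Every branch closed, so the negation is unsatisfiable and the formula is valid.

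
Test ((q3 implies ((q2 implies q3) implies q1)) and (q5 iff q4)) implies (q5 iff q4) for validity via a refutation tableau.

Assume the negation and expand:
Initial set: {not (((q3 implies ((q2 implies q3) implies q1)) and (q5 iff q4)) implies (q5 iff q4))}.
not (((q3 implies ((q2 implies q3) implies q1)) and (q5 iff q4)) implies (q5 iff q4)): α-rule — add ((q3 implies ((q2 implies q3) implies q1)) and (q5 iff q4)), not (q5 iff q4).
((q3 implies ((q2 implies q3) implies q1)) and (q5 iff q4)): α-rule — add (q3 implies ((q2 implies q3) implies q1)), (q5 iff q4).
not (q5 iff q4): β-rule — branch into q5, not q4  //  not q5, q4.
  branch 1 (add q5, not q4):
    (q3 implies ((q2 implies q3) implies q1)): β-rule — branch into not q3  //  ((q2 implies q3) implies q1).
      branch 1.1 (add not q3):
        (q5 iff q4): β-rule — branch into q5, q4  //  not q5, not q4.
          branch 1.1.1 (add q5, q4):
            × closes — contains both q4 and not q4.
          branch 1.1.2 (add not q5, not q4):
            × closes — contains both q5 and not q5.
      branch 1.2 (add ((q2 implies q3) implies q1)):
        (q5 iff q4): β-rule — branch into q5, q4  //  not q5, not q4.
          branch 1.2.1 (add q5, q4):
            × closes — contains both q4 and not q4.
          branch 1.2.2 (add not q5, not q4):
            × closes — contains both q5 and not q5.
  branch 2 (add not q5, q4):
    (q3 implies ((q2 implies q3) implies q1)): β-rule — branch into not q3  //  ((q2 implies q3) implies q1).
      branch 2.1 (add not q3):
        (q5 iff q4): β-rule — branch into q5, q4  //  not q5, not q4.
          branch 2.1.1 (add q5, q4):
            × closes — contains both q5 and not q5.
          branch 2.1.2 (add not q5, not q4):
            × closes — contains both q4 and not q4.
      branch 2.2 (add ((q2 implies q3) implies q1)):
        (q5 iff q4): β-rule — branch into q5, q4  //  not q5, not q4.
          branch 2.2.1 (add q5, q4):
            × closes — contains both q5 and not q5.
          branch 2.2.2 (add not q5, not q4):
            × closes — contains both q4 and not q4.
All 8 branches close.
Every branch closed, so the negation is unsatisfiable and the formula is valid.

Valid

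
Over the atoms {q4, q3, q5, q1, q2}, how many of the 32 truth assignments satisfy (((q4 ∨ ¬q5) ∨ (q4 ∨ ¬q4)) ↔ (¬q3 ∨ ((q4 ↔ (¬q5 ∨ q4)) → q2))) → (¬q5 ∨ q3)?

Initial set: {((((q4 ∨ ¬q5) ∨ (q4 ∨ ¬q4)) ↔ (¬q3 ∨ ((q4 ↔ (¬q5 ∨ q4)) → q2))) → (¬q5 ∨ q3))}.
((((q4 ∨ ¬q5) ∨ (q4 ∨ ¬q4)) ↔ (¬q3 ∨ ((q4 ↔ (¬q5 ∨ q4)) → q2))) → (¬q5 ∨ q3)): β-rule — branch into ¬(((q4 ∨ ¬q5) ∨ (q4 ∨ ¬q4)) ↔ (¬q3 ∨ ((q4 ↔ (¬q5 ∨ q4)) → q2)))  //  (¬q5 ∨ q3).
  branch 1 (add ¬(((q4 ∨ ¬q5) ∨ (q4 ∨ ¬q4)) ↔ (¬q3 ∨ ((q4 ↔ (¬q5 ∨ q4)) → q2)))):
    ¬(((q4 ∨ ¬q5) ∨ (q4 ∨ ¬q4)) ↔ (¬q3 ∨ ((q4 ↔ (¬q5 ∨ q4)) → q2))): β-rule — branch into ((q4 ∨ ¬q5) ∨ (q4 ∨ ¬q4)), ¬(¬q3 ∨ ((q4 ↔ (¬q5 ∨ q4)) → q2))  //  ¬((q4 ∨ ¬q5) ∨ (q4 ∨ ¬q4)), (¬q3 ∨ ((q4 ↔ (¬q5 ∨ q4)) → q2)).
      branch 1.1 (add ((q4 ∨ ¬q5) ∨ (q4 ∨ ¬q4)), ¬(¬q3 ∨ ((q4 ↔ (¬q5 ∨ q4)) → q2))):
        ¬(¬q3 ∨ ((q4 ↔ (¬q5 ∨ q4)) → q2)): α-rule — add ¬¬q3, ¬((q4 ↔ (¬q5 ∨ q4)) → q2).
        ¬((q4 ↔ (¬q5 ∨ q4)) → q2): α-rule — add (q4 ↔ (¬q5 ∨ q4)), ¬q2.
        ((q4 ∨ ¬q5) ∨ (q4 ∨ ¬q4)): β-rule — branch into (q4 ∨ ¬q5)  //  (q4 ∨ ¬q4).
          branch 1.1.1 (add (q4 ∨ ¬q5)):
            (q4 ↔ (¬q5 ∨ q4)): β-rule — branch into q4, (¬q5 ∨ q4)  //  ¬q4, ¬(¬q5 ∨ q4).
              branch 1.1.1.1 (add q4, (¬q5 ∨ q4)):
                (q4 ∨ ¬q5): β-rule — branch into q4  //  ¬q5.
                  branch 1.1.1.1.1 (add q4):
                    (¬q5 ∨ q4): β-rule — branch into ¬q5  //  q4.
                      branch 1.1.1.1.1.1 (add ¬q5):
                        ○ open, literals {q2=F, q3=T, q4=T, q5=F}.
                      branch 1.1.1.1.1.2 (add q4):
                        ○ open, literals {q2=F, q3=T, q4=T}.
                  branch 1.1.1.1.2 (add ¬q5):
                    (¬q5 ∨ q4): β-rule — branch into ¬q5  //  q4.
                      branch 1.1.1.1.2.1 (add ¬q5):
                        ○ open, literals {q2=F, q3=T, q4=T, q5=F}.
                      branch 1.1.1.1.2.2 (add q4):
                        ○ open, literals {q2=F, q3=T, q4=T, q5=F}.
              branch 1.1.1.2 (add ¬q4, ¬(¬q5 ∨ q4)):
                ¬(¬q5 ∨ q4): α-rule — add ¬¬q5, ¬q4.
                (q4 ∨ ¬q5): β-rule — branch into q4  //  ¬q5.
                  branch 1.1.1.2.1 (add q4):
                    × closes — contains both q4 and ¬q4.
                  branch 1.1.1.2.2 (add ¬q5):
                    × closes — contains both q5 and ¬q5.
          branch 1.1.2 (add (q4 ∨ ¬q4)):
            (q4 ↔ (¬q5 ∨ q4)): β-rule — branch into q4, (¬q5 ∨ q4)  //  ¬q4, ¬(¬q5 ∨ q4).
              branch 1.1.2.1 (add q4, (¬q5 ∨ q4)):
                (q4 ∨ ¬q4): β-rule — branch into q4  //  ¬q4.
                  branch 1.1.2.1.1 (add q4):
                    (¬q5 ∨ q4): β-rule — branch into ¬q5  //  q4.
                      branch 1.1.2.1.1.1 (add ¬q5):
                        ○ open, literals {q2=F, q3=T, q4=T, q5=F}.
                      branch 1.1.2.1.1.2 (add q4):
                        ○ open, literals {q2=F, q3=T, q4=T}.
                  branch 1.1.2.1.2 (add ¬q4):
                    × closes — contains both q4 and ¬q4.
              branch 1.1.2.2 (add ¬q4, ¬(¬q5 ∨ q4)):
                ¬(¬q5 ∨ q4): α-rule — add ¬¬q5, ¬q4.
                (q4 ∨ ¬q4): β-rule — branch into q4  //  ¬q4.
                  branch 1.1.2.2.1 (add q4):
                    × closes — contains both q4 and ¬q4.
                  branch 1.1.2.2.2 (add ¬q4):
                    ○ open, literals {q2=F, q3=T, q4=F, q5=T}.
      branch 1.2 (add ¬((q4 ∨ ¬q5) ∨ (q4 ∨ ¬q4)), (¬q3 ∨ ((q4 ↔ (¬q5 ∨ q4)) → q2))):
        ¬((q4 ∨ ¬q5) ∨ (q4 ∨ ¬q4)): α-rule — add ¬(q4 ∨ ¬q5), ¬(q4 ∨ ¬q4).
        ¬(q4 ∨ ¬q5): α-rule — add ¬q4, ¬¬q5.
        ¬(q4 ∨ ¬q4): α-rule — add ¬q4, ¬¬q4.
        × closes — contains both q4 and ¬q4.
  branch 2 (add (¬q5 ∨ q3)):
    (¬q5 ∨ q3): β-rule — branch into ¬q5  //  q3.
      branch 2.1 (add ¬q5):
        ○ open, literals {q5=F}.
      branch 2.2 (add q3):
        ○ open, literals {q3=T}.
5 branches closed, 9 open.
Each open branch fixes some atoms; the unmentioned ones are free. Counting distinct full assignments: branch {q2=F, q3=T, q4=T, q5=F} (q1) contributes 2 new; branch {q2=F, q3=T, q4=T} (q5, q1) contributes 2 new; branch {q2=F, q3=T, q4=T, q5=F} (q1) contributes 0 new; branch {q2=F, q3=T, q4=T, q5=F} (q1) contributes 0 new; branch {q2=F, q3=T, q4=T, q5=F} (q1) contributes 0 new; branch {q2=F, q3=T, q4=T} (q5, q1) contributes 0 new; branch {q2=F, q3=T, q4=F, q5=T} (q1) contributes 2 new; branch {q5=F} (q4, q3, q1, q2) contributes 14 new; branch {q3=T} (q4, q5, q1, q2) contributes 4 new. Total: 24.

24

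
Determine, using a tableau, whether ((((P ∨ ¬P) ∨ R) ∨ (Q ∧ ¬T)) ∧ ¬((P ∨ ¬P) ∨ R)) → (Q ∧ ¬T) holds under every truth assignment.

Valid

Assume the negation and expand:
Initial set: {¬(((((P ∨ ¬P) ∨ R) ∨ (Q ∧ ¬T)) ∧ ¬((P ∨ ¬P) ∨ R)) → (Q ∧ ¬T))}.
¬(((((P ∨ ¬P) ∨ R) ∨ (Q ∧ ¬T)) ∧ ¬((P ∨ ¬P) ∨ R)) → (Q ∧ ¬T)): α-rule — add ((((P ∨ ¬P) ∨ R) ∨ (Q ∧ ¬T)) ∧ ¬((P ∨ ¬P) ∨ R)), ¬(Q ∧ ¬T).
((((P ∨ ¬P) ∨ R) ∨ (Q ∧ ¬T)) ∧ ¬((P ∨ ¬P) ∨ R)): α-rule — add (((P ∨ ¬P) ∨ R) ∨ (Q ∧ ¬T)), ¬((P ∨ ¬P) ∨ R).
¬((P ∨ ¬P) ∨ R): α-rule — add ¬(P ∨ ¬P), ¬R.
¬(P ∨ ¬P): α-rule — add ¬P, ¬¬P.
× closes — contains both P and ¬P.
All 1 branch closes.
Every branch closed, so the negation is unsatisfiable and the formula is valid.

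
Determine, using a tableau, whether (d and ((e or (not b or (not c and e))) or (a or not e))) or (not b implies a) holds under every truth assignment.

Not valid

Assume the negation and expand:
Initial set: {F ((d and ((e or (not b or (not c and e))) or (a or not e))) or (not b implies a))}.
F ((d and ((e or (not b or (not c and e))) or (a or not e))) or (not b implies a)): α-rule — add F (d and ((e or (not b or (not c and e))) or (a or not e))), F (not b implies a).
F (not b implies a): α-rule — add T not b, F a.
F (d and ((e or (not b or (not c and e))) or (a or not e))): β-rule — branch into F d  //  F ((e or (not b or (not c and e))) or (a or not e)).
  branch 1 (add F d):
    ○ open, literals {a=F, b=F, d=F}.
  branch 2 (add F ((e or (not b or (not c and e))) or (a or not e))):
    F ((e or (not b or (not c and e))) or (a or not e)): α-rule — add F (e or (not b or (not c and e))), F (a or not e).
    F (e or (not b or (not c and e))): α-rule — add F e, F (not b or (not c and e)).
    F (a or not e): α-rule — add F a, F not e.
    × closes — contains both e and not e.
1 branch closed, 1 open.
An open branch gives a countermodel: a=F, b=F, d=F (unmentioned atoms arbitrary); under it the original formula is false.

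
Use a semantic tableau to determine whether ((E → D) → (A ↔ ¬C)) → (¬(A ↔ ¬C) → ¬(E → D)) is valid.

Valid

Assume the negation and expand:
Initial set: {¬(((E → D) → (A ↔ ¬C)) → (¬(A ↔ ¬C) → ¬(E → D)))}.
¬(((E → D) → (A ↔ ¬C)) → (¬(A ↔ ¬C) → ¬(E → D))): α-rule — add ((E → D) → (A ↔ ¬C)), ¬(¬(A ↔ ¬C) → ¬(E → D)).
¬(¬(A ↔ ¬C) → ¬(E → D)): α-rule — add ¬(A ↔ ¬C), ¬¬(E → D).
((E → D) → (A ↔ ¬C)): β-rule — branch into ¬(E → D)  //  (A ↔ ¬C).
  branch 1 (add ¬(E → D)):
    ¬(E → D): α-rule — add E, ¬D.
    ¬(A ↔ ¬C): β-rule — branch into A, ¬¬C  //  ¬A, ¬C.
      branch 1.1 (add A, ¬¬C):
        ¬¬(E → D): β-rule — branch into ¬E  //  D.
          branch 1.1.1 (add ¬E):
            × closes — contains both E and ¬E.
          branch 1.1.2 (add D):
            × closes — contains both D and ¬D.
      branch 1.2 (add ¬A, ¬C):
        ¬¬(E → D): β-rule — branch into ¬E  //  D.
          branch 1.2.1 (add ¬E):
            × closes — contains both E and ¬E.
          branch 1.2.2 (add D):
            × closes — contains both D and ¬D.
  branch 2 (add (A ↔ ¬C)):
    ¬(A ↔ ¬C): β-rule — branch into A, ¬¬C  //  ¬A, ¬C.
      branch 2.1 (add A, ¬¬C):
        ¬¬(E → D): β-rule — branch into ¬E  //  D.
          branch 2.1.1 (add ¬E):
            (A ↔ ¬C): β-rule — branch into A, ¬C  //  ¬A, ¬¬C.
              branch 2.1.1.1 (add A, ¬C):
                × closes — contains both C and ¬C.
              branch 2.1.1.2 (add ¬A, ¬¬C):
                × closes — contains both A and ¬A.
          branch 2.1.2 (add D):
            (A ↔ ¬C): β-rule — branch into A, ¬C  //  ¬A, ¬¬C.
              branch 2.1.2.1 (add A, ¬C):
                × closes — contains both C and ¬C.
              branch 2.1.2.2 (add ¬A, ¬¬C):
                × closes — contains both A and ¬A.
      branch 2.2 (add ¬A, ¬C):
        ¬¬(E → D): β-rule — branch into ¬E  //  D.
          branch 2.2.1 (add ¬E):
            (A ↔ ¬C): β-rule — branch into A, ¬C  //  ¬A, ¬¬C.
              branch 2.2.1.1 (add A, ¬C):
                × closes — contains both A and ¬A.
              branch 2.2.1.2 (add ¬A, ¬¬C):
                × closes — contains both C and ¬C.
          branch 2.2.2 (add D):
            (A ↔ ¬C): β-rule — branch into A, ¬C  //  ¬A, ¬¬C.
              branch 2.2.2.1 (add A, ¬C):
                × closes — contains both A and ¬A.
              branch 2.2.2.2 (add ¬A, ¬¬C):
                × closes — contains both C and ¬C.
All 12 branches close.
Every branch closed, so the negation is unsatisfiable and the formula is valid.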